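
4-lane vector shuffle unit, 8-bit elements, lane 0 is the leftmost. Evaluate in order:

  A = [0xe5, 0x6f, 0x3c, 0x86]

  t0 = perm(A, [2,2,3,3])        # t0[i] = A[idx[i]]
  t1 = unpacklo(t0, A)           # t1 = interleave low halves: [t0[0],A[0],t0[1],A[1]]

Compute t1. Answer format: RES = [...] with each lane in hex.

RES = [0x3c, 0xe5, 0x3c, 0x6f]

→ t0 |3c|3c|86|86|
→ t1 |3c|e5|3c|6f|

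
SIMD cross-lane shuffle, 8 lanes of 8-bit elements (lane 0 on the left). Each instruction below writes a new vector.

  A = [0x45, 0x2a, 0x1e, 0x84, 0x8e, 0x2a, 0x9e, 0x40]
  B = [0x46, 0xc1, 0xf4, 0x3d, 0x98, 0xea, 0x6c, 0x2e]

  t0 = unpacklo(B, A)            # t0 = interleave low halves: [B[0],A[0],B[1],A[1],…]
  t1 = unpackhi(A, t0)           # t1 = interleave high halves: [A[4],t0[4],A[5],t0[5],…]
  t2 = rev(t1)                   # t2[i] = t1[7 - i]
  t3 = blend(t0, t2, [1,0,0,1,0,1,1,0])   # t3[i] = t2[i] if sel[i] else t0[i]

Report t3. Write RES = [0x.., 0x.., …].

  t0: 46 45 c1 2a f4 1e 3d 84
  t1: 8e f4 2a 1e 9e 3d 40 84
  t2: 84 40 3d 9e 1e 2a f4 8e
  t3: 84 45 c1 9e f4 2a f4 84

RES = [ 0x84  0x45  0xc1  0x9e  0xf4  0x2a  0xf4  0x84 ]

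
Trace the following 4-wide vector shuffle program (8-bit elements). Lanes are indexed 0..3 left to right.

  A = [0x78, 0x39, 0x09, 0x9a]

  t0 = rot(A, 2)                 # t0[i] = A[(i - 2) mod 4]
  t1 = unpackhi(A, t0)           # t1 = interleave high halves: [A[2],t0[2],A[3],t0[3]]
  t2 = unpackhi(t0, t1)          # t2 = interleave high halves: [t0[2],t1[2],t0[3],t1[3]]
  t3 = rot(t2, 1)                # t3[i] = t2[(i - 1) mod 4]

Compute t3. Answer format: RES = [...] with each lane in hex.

  t0: 09 9a 78 39
  t1: 09 78 9a 39
  t2: 78 9a 39 39
  t3: 39 78 9a 39

RES = [ 0x39  0x78  0x9a  0x39 ]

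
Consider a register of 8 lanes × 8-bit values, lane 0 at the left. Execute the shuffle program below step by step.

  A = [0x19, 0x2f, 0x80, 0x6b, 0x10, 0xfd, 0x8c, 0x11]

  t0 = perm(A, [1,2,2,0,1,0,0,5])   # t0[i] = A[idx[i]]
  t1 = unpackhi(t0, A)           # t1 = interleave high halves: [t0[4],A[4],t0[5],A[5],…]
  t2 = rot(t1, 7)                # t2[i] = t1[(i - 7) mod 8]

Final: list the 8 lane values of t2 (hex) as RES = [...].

RES = [0x10, 0x19, 0xfd, 0x19, 0x8c, 0xfd, 0x11, 0x2f]

→ t0 |2f|80|80|19|2f|19|19|fd|
→ t1 |2f|10|19|fd|19|8c|fd|11|
→ t2 |10|19|fd|19|8c|fd|11|2f|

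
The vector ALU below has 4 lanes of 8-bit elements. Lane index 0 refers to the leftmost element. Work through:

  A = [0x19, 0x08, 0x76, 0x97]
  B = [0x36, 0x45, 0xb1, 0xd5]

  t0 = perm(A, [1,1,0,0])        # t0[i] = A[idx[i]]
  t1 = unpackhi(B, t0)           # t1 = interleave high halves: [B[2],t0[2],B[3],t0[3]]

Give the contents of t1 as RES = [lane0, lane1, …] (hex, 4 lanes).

t0 = [0x08, 0x08, 0x19, 0x19]
t1 = [0xb1, 0x19, 0xd5, 0x19]

RES = [ 0xb1  0x19  0xd5  0x19 ]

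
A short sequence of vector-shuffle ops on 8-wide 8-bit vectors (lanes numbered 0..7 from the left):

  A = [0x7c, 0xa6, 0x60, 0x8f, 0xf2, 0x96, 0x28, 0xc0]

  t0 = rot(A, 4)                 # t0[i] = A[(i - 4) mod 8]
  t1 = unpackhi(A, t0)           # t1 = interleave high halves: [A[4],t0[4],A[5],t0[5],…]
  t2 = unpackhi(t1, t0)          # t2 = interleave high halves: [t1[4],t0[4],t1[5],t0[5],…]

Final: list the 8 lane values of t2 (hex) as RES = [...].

→ t0 |f2|96|28|c0|7c|a6|60|8f|
→ t1 |f2|7c|96|a6|28|60|c0|8f|
→ t2 |28|7c|60|a6|c0|60|8f|8f|

RES = [0x28, 0x7c, 0x60, 0xa6, 0xc0, 0x60, 0x8f, 0x8f]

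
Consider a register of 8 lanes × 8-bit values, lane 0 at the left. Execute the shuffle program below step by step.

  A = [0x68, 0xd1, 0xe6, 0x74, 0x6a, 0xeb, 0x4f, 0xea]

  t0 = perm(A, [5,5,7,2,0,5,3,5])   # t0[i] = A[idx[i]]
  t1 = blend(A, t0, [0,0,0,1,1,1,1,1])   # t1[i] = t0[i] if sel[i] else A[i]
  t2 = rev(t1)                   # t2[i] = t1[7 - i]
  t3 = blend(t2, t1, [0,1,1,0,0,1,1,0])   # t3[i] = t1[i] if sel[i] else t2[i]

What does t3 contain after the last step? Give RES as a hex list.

RES = [0xeb, 0xd1, 0xe6, 0x68, 0xe6, 0xeb, 0x74, 0x68]

  t0: eb eb ea e6 68 eb 74 eb
  t1: 68 d1 e6 e6 68 eb 74 eb
  t2: eb 74 eb 68 e6 e6 d1 68
  t3: eb d1 e6 68 e6 eb 74 68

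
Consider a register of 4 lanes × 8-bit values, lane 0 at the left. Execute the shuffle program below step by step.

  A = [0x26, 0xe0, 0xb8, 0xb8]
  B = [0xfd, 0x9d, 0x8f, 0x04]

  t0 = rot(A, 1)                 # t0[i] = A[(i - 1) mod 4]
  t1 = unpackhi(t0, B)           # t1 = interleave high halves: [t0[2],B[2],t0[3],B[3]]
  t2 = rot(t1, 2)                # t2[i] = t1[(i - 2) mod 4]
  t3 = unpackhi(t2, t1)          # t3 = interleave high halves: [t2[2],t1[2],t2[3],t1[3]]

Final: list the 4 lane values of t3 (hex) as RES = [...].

RES = [0xe0, 0xb8, 0x8f, 0x04]

t0 = [0xb8, 0x26, 0xe0, 0xb8]
t1 = [0xe0, 0x8f, 0xb8, 0x04]
t2 = [0xb8, 0x04, 0xe0, 0x8f]
t3 = [0xe0, 0xb8, 0x8f, 0x04]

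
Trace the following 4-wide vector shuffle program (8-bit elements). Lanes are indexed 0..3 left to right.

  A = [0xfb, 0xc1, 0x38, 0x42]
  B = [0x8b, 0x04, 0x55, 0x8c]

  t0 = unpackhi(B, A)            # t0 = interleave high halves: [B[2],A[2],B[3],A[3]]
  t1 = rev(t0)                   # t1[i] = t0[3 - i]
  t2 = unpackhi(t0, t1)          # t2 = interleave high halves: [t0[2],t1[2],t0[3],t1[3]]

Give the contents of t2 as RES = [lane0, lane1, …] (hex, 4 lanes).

RES = [ 0x8c  0x38  0x42  0x55 ]

  t0: 55 38 8c 42
  t1: 42 8c 38 55
  t2: 8c 38 42 55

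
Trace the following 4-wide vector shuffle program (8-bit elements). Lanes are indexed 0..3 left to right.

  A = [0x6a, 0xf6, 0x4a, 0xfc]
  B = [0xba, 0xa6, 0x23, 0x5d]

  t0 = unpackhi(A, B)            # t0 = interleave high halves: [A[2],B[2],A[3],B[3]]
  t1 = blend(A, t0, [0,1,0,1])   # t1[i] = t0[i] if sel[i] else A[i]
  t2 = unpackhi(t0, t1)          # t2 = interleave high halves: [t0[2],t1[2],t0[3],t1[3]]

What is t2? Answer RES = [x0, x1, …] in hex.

RES = [0xfc, 0x4a, 0x5d, 0x5d]

  t0: 4a 23 fc 5d
  t1: 6a 23 4a 5d
  t2: fc 4a 5d 5d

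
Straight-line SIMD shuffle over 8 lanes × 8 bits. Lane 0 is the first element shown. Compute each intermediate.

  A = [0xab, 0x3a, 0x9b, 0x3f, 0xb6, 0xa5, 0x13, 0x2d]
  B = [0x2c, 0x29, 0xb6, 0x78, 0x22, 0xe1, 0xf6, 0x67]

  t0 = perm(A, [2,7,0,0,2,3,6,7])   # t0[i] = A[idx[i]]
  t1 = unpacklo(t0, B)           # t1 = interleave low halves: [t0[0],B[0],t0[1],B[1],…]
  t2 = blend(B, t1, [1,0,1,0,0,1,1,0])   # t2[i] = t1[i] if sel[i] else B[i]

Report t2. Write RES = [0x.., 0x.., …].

RES = [0x9b, 0x29, 0x2d, 0x78, 0x22, 0xb6, 0xab, 0x67]

t0 = [0x9b, 0x2d, 0xab, 0xab, 0x9b, 0x3f, 0x13, 0x2d]
t1 = [0x9b, 0x2c, 0x2d, 0x29, 0xab, 0xb6, 0xab, 0x78]
t2 = [0x9b, 0x29, 0x2d, 0x78, 0x22, 0xb6, 0xab, 0x67]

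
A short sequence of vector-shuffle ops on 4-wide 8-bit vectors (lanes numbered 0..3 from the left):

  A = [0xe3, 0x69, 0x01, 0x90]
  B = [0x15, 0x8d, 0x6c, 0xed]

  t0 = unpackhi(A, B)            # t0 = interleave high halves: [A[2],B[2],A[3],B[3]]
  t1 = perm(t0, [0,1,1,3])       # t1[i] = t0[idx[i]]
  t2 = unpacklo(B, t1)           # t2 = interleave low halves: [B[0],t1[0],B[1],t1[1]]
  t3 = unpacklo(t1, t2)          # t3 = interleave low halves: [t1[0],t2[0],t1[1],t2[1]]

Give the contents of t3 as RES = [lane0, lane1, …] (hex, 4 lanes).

  t0: 01 6c 90 ed
  t1: 01 6c 6c ed
  t2: 15 01 8d 6c
  t3: 01 15 6c 01

RES = [0x01, 0x15, 0x6c, 0x01]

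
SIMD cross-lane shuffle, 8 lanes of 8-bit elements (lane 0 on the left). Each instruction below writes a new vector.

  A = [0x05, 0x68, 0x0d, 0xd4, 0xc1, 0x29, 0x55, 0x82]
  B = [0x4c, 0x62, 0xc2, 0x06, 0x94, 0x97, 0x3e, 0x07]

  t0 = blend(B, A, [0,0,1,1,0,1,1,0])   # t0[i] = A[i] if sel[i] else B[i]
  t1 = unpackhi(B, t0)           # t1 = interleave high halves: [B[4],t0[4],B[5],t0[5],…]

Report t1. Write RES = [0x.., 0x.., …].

→ t0 |4c|62|0d|d4|94|29|55|07|
→ t1 |94|94|97|29|3e|55|07|07|

RES = [ 0x94  0x94  0x97  0x29  0x3e  0x55  0x07  0x07 ]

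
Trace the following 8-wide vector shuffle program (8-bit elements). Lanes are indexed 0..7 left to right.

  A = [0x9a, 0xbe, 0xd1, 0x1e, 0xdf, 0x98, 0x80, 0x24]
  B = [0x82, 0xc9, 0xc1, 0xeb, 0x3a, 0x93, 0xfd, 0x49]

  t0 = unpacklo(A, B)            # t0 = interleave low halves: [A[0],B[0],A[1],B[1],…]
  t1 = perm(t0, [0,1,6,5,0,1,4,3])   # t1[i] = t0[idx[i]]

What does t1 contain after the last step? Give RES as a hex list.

RES = [0x9a, 0x82, 0x1e, 0xc1, 0x9a, 0x82, 0xd1, 0xc9]

→ t0 |9a|82|be|c9|d1|c1|1e|eb|
→ t1 |9a|82|1e|c1|9a|82|d1|c9|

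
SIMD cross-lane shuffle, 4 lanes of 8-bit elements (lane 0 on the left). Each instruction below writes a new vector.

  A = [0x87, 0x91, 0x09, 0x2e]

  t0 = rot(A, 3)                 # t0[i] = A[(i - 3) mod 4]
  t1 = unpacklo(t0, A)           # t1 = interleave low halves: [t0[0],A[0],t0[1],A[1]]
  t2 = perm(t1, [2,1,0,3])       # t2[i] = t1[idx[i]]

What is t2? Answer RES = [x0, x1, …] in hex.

RES = [ 0x09  0x87  0x91  0x91 ]

→ t0 |91|09|2e|87|
→ t1 |91|87|09|91|
→ t2 |09|87|91|91|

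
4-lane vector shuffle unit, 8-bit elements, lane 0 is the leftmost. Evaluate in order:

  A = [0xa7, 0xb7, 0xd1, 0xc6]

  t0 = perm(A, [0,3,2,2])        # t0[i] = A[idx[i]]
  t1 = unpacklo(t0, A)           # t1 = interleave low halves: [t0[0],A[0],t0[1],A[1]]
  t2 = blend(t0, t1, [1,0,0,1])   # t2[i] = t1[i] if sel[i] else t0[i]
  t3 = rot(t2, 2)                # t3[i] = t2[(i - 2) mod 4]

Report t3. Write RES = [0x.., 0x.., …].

RES = [ 0xd1  0xb7  0xa7  0xc6 ]

t0 = [0xa7, 0xc6, 0xd1, 0xd1]
t1 = [0xa7, 0xa7, 0xc6, 0xb7]
t2 = [0xa7, 0xc6, 0xd1, 0xb7]
t3 = [0xd1, 0xb7, 0xa7, 0xc6]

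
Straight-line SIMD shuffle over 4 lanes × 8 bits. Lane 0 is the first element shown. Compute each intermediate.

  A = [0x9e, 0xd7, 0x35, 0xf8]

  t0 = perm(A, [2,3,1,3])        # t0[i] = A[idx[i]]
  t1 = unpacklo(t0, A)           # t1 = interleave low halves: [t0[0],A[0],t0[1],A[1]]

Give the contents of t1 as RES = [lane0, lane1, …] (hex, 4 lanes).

t0 = [0x35, 0xf8, 0xd7, 0xf8]
t1 = [0x35, 0x9e, 0xf8, 0xd7]

RES = [ 0x35  0x9e  0xf8  0xd7 ]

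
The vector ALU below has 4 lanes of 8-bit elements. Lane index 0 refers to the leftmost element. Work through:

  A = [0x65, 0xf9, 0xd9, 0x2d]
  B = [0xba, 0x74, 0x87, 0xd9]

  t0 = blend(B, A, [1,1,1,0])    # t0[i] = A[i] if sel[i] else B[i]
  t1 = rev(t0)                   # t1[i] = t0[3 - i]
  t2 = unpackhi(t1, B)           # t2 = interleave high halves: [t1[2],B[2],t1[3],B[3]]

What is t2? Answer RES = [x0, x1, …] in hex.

RES = [ 0xf9  0x87  0x65  0xd9 ]

  t0: 65 f9 d9 d9
  t1: d9 d9 f9 65
  t2: f9 87 65 d9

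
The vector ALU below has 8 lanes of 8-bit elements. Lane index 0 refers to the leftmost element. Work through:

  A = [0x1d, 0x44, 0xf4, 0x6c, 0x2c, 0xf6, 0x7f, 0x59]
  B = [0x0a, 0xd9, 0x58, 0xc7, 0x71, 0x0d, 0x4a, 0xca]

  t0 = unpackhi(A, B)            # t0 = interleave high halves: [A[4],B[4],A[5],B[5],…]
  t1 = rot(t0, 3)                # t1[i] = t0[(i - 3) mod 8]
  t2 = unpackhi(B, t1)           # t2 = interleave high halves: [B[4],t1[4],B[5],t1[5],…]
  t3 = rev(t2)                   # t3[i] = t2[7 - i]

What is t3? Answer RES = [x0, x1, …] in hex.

t0 = [0x2c, 0x71, 0xf6, 0x0d, 0x7f, 0x4a, 0x59, 0xca]
t1 = [0x4a, 0x59, 0xca, 0x2c, 0x71, 0xf6, 0x0d, 0x7f]
t2 = [0x71, 0x71, 0x0d, 0xf6, 0x4a, 0x0d, 0xca, 0x7f]
t3 = [0x7f, 0xca, 0x0d, 0x4a, 0xf6, 0x0d, 0x71, 0x71]

RES = [0x7f, 0xca, 0x0d, 0x4a, 0xf6, 0x0d, 0x71, 0x71]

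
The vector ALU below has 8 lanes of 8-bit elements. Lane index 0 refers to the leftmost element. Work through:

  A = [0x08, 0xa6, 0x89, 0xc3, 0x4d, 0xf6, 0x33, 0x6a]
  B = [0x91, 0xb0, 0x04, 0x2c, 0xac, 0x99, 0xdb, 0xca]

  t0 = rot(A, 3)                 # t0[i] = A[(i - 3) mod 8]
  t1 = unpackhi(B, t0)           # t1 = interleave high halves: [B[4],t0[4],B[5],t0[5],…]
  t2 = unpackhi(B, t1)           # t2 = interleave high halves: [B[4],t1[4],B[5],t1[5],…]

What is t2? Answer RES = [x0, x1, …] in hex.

t0 = [0xf6, 0x33, 0x6a, 0x08, 0xa6, 0x89, 0xc3, 0x4d]
t1 = [0xac, 0xa6, 0x99, 0x89, 0xdb, 0xc3, 0xca, 0x4d]
t2 = [0xac, 0xdb, 0x99, 0xc3, 0xdb, 0xca, 0xca, 0x4d]

RES = [ 0xac  0xdb  0x99  0xc3  0xdb  0xca  0xca  0x4d ]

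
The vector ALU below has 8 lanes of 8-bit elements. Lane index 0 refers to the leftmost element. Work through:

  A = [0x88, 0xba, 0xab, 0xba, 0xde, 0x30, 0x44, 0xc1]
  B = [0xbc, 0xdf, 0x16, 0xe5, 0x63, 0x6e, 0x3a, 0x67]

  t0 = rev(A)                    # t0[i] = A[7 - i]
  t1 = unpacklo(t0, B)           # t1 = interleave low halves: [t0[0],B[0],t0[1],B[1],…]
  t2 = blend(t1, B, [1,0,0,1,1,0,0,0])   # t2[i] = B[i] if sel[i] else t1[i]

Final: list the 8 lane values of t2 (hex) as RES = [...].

RES = [ 0xbc  0xbc  0x44  0xe5  0x63  0x16  0xde  0xe5 ]

→ t0 |c1|44|30|de|ba|ab|ba|88|
→ t1 |c1|bc|44|df|30|16|de|e5|
→ t2 |bc|bc|44|e5|63|16|de|e5|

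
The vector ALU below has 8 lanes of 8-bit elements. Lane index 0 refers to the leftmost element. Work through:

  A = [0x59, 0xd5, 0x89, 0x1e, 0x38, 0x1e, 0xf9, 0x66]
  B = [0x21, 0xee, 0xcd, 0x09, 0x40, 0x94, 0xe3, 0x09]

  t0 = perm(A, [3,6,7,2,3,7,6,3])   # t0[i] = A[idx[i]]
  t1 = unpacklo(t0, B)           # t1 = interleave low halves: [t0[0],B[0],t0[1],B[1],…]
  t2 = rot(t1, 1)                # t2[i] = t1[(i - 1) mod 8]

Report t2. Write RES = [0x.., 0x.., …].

  t0: 1e f9 66 89 1e 66 f9 1e
  t1: 1e 21 f9 ee 66 cd 89 09
  t2: 09 1e 21 f9 ee 66 cd 89

RES = [ 0x09  0x1e  0x21  0xf9  0xee  0x66  0xcd  0x89 ]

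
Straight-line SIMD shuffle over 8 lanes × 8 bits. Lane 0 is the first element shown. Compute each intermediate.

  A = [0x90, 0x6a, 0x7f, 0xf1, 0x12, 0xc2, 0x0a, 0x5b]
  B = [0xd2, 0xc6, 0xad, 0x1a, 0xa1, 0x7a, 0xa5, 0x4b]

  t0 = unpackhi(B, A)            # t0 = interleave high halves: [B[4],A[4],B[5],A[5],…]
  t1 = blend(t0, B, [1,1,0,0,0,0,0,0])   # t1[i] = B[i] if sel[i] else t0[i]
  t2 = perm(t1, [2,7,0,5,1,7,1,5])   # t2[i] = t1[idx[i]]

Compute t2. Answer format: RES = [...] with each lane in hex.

  t0: a1 12 7a c2 a5 0a 4b 5b
  t1: d2 c6 7a c2 a5 0a 4b 5b
  t2: 7a 5b d2 0a c6 5b c6 0a

RES = [ 0x7a  0x5b  0xd2  0x0a  0xc6  0x5b  0xc6  0x0a ]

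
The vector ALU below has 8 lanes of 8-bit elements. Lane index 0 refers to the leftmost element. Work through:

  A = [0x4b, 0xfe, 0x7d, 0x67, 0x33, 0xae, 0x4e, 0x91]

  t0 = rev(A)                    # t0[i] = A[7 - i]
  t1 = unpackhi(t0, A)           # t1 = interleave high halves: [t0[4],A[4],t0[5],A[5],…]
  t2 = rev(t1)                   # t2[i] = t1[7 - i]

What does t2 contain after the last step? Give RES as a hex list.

RES = [ 0x91  0x4b  0x4e  0xfe  0xae  0x7d  0x33  0x67 ]

→ t0 |91|4e|ae|33|67|7d|fe|4b|
→ t1 |67|33|7d|ae|fe|4e|4b|91|
→ t2 |91|4b|4e|fe|ae|7d|33|67|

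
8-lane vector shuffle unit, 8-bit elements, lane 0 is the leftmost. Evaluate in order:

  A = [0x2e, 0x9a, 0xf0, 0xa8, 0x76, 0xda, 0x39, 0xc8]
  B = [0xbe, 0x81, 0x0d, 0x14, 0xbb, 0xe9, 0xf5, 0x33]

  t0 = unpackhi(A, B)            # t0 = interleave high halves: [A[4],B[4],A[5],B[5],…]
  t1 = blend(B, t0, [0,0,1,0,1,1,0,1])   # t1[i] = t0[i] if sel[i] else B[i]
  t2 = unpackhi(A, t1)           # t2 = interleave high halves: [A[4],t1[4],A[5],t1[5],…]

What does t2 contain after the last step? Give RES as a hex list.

  t0: 76 bb da e9 39 f5 c8 33
  t1: be 81 da 14 39 f5 f5 33
  t2: 76 39 da f5 39 f5 c8 33

RES = [0x76, 0x39, 0xda, 0xf5, 0x39, 0xf5, 0xc8, 0x33]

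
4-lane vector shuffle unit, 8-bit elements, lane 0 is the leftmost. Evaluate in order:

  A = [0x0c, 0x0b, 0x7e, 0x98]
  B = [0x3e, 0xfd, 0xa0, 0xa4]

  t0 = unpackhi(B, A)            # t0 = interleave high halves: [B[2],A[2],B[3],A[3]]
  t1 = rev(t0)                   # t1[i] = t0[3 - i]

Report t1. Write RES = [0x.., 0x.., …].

RES = [ 0x98  0xa4  0x7e  0xa0 ]

  t0: a0 7e a4 98
  t1: 98 a4 7e a0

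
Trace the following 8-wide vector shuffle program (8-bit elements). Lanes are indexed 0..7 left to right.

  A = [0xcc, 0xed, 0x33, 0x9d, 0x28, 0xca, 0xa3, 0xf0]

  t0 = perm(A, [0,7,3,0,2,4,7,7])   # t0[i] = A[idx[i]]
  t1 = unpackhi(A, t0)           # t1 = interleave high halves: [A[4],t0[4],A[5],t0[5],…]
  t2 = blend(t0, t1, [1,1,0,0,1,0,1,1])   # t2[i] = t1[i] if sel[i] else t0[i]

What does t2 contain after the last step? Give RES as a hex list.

t0 = [0xcc, 0xf0, 0x9d, 0xcc, 0x33, 0x28, 0xf0, 0xf0]
t1 = [0x28, 0x33, 0xca, 0x28, 0xa3, 0xf0, 0xf0, 0xf0]
t2 = [0x28, 0x33, 0x9d, 0xcc, 0xa3, 0x28, 0xf0, 0xf0]

RES = [ 0x28  0x33  0x9d  0xcc  0xa3  0x28  0xf0  0xf0 ]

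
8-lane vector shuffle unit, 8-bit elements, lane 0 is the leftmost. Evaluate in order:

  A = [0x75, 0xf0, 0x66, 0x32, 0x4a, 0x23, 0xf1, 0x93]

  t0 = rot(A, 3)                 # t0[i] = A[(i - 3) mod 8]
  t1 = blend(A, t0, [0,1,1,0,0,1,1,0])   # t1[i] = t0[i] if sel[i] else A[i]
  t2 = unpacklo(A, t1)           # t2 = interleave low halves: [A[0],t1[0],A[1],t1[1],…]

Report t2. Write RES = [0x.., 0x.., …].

RES = [0x75, 0x75, 0xf0, 0xf1, 0x66, 0x93, 0x32, 0x32]

  t0: 23 f1 93 75 f0 66 32 4a
  t1: 75 f1 93 32 4a 66 32 93
  t2: 75 75 f0 f1 66 93 32 32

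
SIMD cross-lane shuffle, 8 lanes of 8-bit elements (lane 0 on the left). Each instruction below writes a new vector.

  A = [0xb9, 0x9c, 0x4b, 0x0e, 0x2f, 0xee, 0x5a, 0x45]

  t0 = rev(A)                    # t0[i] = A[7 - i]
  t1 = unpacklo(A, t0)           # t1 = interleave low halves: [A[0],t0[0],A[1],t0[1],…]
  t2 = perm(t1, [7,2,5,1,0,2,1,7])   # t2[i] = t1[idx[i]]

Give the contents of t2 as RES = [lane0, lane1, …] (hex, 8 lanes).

t0 = [0x45, 0x5a, 0xee, 0x2f, 0x0e, 0x4b, 0x9c, 0xb9]
t1 = [0xb9, 0x45, 0x9c, 0x5a, 0x4b, 0xee, 0x0e, 0x2f]
t2 = [0x2f, 0x9c, 0xee, 0x45, 0xb9, 0x9c, 0x45, 0x2f]

RES = [ 0x2f  0x9c  0xee  0x45  0xb9  0x9c  0x45  0x2f ]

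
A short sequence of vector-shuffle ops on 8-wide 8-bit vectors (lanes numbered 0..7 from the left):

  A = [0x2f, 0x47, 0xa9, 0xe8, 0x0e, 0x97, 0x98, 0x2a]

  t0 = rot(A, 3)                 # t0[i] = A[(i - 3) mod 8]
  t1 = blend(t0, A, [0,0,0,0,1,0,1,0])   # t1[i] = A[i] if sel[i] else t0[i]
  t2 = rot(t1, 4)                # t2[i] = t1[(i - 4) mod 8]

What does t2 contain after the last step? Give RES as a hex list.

RES = [ 0x0e  0xa9  0x98  0x0e  0x97  0x98  0x2a  0x2f ]

→ t0 |97|98|2a|2f|47|a9|e8|0e|
→ t1 |97|98|2a|2f|0e|a9|98|0e|
→ t2 |0e|a9|98|0e|97|98|2a|2f|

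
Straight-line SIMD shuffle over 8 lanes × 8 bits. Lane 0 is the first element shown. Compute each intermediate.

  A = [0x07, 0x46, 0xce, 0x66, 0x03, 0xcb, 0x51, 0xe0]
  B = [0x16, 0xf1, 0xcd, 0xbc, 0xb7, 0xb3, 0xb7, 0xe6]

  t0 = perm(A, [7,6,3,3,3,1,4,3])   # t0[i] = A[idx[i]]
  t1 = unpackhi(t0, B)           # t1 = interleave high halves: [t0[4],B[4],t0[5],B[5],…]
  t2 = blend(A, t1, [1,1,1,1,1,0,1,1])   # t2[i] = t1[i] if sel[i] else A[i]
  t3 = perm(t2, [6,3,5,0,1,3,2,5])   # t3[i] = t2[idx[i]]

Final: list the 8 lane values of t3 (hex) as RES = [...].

RES = [0x66, 0xb3, 0xcb, 0x66, 0xb7, 0xb3, 0x46, 0xcb]

→ t0 |e0|51|66|66|66|46|03|66|
→ t1 |66|b7|46|b3|03|b7|66|e6|
→ t2 |66|b7|46|b3|03|cb|66|e6|
→ t3 |66|b3|cb|66|b7|b3|46|cb|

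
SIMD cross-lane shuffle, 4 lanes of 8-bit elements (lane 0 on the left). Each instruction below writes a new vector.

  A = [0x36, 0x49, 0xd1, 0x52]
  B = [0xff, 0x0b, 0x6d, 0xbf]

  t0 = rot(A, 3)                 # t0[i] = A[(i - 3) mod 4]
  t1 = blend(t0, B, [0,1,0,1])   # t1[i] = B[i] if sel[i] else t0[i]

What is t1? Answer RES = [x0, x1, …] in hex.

t0 = [0x49, 0xd1, 0x52, 0x36]
t1 = [0x49, 0x0b, 0x52, 0xbf]

RES = [ 0x49  0x0b  0x52  0xbf ]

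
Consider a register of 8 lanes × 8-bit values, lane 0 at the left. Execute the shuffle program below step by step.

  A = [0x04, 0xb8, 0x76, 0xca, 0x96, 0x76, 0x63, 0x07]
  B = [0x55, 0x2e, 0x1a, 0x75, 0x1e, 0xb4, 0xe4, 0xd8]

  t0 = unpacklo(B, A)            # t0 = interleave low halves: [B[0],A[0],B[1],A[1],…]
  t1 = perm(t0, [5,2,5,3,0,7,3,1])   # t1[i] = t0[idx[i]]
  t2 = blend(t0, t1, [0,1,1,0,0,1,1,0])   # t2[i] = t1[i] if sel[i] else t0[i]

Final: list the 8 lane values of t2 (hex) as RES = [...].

RES = [0x55, 0x2e, 0x76, 0xb8, 0x1a, 0xca, 0xb8, 0xca]

  t0: 55 04 2e b8 1a 76 75 ca
  t1: 76 2e 76 b8 55 ca b8 04
  t2: 55 2e 76 b8 1a ca b8 ca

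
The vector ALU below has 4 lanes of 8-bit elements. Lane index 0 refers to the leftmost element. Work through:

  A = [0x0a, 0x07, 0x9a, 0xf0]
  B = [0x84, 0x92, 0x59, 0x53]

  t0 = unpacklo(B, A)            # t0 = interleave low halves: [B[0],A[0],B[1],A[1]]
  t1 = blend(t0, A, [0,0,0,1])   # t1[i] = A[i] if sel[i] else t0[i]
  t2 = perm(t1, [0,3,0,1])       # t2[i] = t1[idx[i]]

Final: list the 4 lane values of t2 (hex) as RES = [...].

→ t0 |84|0a|92|07|
→ t1 |84|0a|92|f0|
→ t2 |84|f0|84|0a|

RES = [ 0x84  0xf0  0x84  0x0a ]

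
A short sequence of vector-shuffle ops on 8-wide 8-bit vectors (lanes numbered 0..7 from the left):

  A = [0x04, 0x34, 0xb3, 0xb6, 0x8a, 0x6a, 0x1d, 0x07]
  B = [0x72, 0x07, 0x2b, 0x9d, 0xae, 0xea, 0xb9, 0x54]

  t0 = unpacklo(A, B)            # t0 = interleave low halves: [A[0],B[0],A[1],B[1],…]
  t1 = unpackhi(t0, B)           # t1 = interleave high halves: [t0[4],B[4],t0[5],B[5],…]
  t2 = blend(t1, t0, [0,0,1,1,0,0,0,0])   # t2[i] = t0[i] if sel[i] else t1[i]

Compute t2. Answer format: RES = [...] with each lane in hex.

RES = [ 0xb3  0xae  0x34  0x07  0xb6  0xb9  0x9d  0x54 ]

→ t0 |04|72|34|07|b3|2b|b6|9d|
→ t1 |b3|ae|2b|ea|b6|b9|9d|54|
→ t2 |b3|ae|34|07|b6|b9|9d|54|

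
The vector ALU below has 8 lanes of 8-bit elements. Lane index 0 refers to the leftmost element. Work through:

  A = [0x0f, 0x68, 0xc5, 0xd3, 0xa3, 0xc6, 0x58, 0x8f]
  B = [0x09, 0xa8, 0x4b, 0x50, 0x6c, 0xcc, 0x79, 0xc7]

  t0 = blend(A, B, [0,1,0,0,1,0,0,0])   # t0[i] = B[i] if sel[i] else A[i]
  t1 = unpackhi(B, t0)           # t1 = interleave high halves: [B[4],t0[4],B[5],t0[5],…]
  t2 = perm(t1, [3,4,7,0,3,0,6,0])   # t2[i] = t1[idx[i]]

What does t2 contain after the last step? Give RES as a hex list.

t0 = [0x0f, 0xa8, 0xc5, 0xd3, 0x6c, 0xc6, 0x58, 0x8f]
t1 = [0x6c, 0x6c, 0xcc, 0xc6, 0x79, 0x58, 0xc7, 0x8f]
t2 = [0xc6, 0x79, 0x8f, 0x6c, 0xc6, 0x6c, 0xc7, 0x6c]

RES = [ 0xc6  0x79  0x8f  0x6c  0xc6  0x6c  0xc7  0x6c ]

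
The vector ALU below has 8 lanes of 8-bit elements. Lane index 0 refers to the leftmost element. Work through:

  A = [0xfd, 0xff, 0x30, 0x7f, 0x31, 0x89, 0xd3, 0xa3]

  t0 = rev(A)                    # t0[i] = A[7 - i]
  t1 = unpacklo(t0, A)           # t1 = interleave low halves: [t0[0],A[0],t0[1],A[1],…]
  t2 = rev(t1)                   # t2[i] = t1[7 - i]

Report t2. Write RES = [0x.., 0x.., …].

RES = [0x7f, 0x31, 0x30, 0x89, 0xff, 0xd3, 0xfd, 0xa3]

  t0: a3 d3 89 31 7f 30 ff fd
  t1: a3 fd d3 ff 89 30 31 7f
  t2: 7f 31 30 89 ff d3 fd a3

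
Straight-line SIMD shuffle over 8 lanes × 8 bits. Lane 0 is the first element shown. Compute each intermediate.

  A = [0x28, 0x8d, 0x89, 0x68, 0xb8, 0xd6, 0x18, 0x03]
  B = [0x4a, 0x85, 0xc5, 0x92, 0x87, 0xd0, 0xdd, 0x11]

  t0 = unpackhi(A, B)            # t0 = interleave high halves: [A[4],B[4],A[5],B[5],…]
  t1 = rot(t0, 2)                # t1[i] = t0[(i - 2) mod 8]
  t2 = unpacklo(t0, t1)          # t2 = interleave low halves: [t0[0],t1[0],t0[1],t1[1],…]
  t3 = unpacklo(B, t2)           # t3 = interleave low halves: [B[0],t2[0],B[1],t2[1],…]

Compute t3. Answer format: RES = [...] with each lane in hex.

→ t0 |b8|87|d6|d0|18|dd|03|11|
→ t1 |03|11|b8|87|d6|d0|18|dd|
→ t2 |b8|03|87|11|d6|b8|d0|87|
→ t3 |4a|b8|85|03|c5|87|92|11|

RES = [0x4a, 0xb8, 0x85, 0x03, 0xc5, 0x87, 0x92, 0x11]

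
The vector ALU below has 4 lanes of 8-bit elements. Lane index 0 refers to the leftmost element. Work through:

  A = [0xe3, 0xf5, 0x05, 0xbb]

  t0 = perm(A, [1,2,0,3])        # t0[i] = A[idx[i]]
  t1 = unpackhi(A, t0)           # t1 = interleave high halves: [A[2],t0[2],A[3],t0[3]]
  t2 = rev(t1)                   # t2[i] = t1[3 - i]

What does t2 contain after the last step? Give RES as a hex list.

RES = [ 0xbb  0xbb  0xe3  0x05 ]

→ t0 |f5|05|e3|bb|
→ t1 |05|e3|bb|bb|
→ t2 |bb|bb|e3|05|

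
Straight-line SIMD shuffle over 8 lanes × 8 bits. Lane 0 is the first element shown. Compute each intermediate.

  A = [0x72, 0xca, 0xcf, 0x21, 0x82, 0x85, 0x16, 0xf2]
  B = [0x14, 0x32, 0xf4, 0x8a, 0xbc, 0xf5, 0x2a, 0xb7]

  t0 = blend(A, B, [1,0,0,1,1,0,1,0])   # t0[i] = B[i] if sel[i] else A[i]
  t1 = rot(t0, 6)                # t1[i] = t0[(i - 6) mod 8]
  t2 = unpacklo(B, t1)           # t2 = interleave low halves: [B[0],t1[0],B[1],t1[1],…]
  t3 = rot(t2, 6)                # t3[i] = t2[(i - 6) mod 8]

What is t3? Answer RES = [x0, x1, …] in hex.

→ t0 |14|ca|cf|8a|bc|85|2a|f2|
→ t1 |cf|8a|bc|85|2a|f2|14|ca|
→ t2 |14|cf|32|8a|f4|bc|8a|85|
→ t3 |32|8a|f4|bc|8a|85|14|cf|

RES = [ 0x32  0x8a  0xf4  0xbc  0x8a  0x85  0x14  0xcf ]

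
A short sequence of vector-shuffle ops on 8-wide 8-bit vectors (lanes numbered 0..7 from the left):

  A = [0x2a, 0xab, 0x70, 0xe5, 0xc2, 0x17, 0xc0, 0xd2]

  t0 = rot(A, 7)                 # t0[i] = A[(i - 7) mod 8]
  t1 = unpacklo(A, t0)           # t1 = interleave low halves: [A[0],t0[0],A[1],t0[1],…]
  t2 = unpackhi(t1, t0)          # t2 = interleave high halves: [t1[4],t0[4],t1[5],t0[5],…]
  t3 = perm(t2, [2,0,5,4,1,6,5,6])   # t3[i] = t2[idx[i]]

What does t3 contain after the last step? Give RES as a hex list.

→ t0 |ab|70|e5|c2|17|c0|d2|2a|
→ t1 |2a|ab|ab|70|70|e5|e5|c2|
→ t2 |70|17|e5|c0|e5|d2|c2|2a|
→ t3 |e5|70|d2|e5|17|c2|d2|c2|

RES = [0xe5, 0x70, 0xd2, 0xe5, 0x17, 0xc2, 0xd2, 0xc2]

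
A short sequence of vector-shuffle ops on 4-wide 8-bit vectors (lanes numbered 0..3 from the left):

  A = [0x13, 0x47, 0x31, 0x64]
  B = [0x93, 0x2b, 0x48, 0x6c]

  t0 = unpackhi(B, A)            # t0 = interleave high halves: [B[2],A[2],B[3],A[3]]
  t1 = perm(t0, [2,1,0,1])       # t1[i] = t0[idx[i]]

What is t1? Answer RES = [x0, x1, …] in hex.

RES = [ 0x6c  0x31  0x48  0x31 ]

  t0: 48 31 6c 64
  t1: 6c 31 48 31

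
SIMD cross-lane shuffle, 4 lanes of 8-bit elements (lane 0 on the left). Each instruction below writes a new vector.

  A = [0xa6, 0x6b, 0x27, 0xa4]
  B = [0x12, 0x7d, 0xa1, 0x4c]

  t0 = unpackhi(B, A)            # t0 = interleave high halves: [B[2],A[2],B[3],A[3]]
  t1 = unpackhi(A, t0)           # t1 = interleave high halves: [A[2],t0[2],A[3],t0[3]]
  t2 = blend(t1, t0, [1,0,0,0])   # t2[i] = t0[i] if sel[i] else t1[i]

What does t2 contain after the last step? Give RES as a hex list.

RES = [ 0xa1  0x4c  0xa4  0xa4 ]

→ t0 |a1|27|4c|a4|
→ t1 |27|4c|a4|a4|
→ t2 |a1|4c|a4|a4|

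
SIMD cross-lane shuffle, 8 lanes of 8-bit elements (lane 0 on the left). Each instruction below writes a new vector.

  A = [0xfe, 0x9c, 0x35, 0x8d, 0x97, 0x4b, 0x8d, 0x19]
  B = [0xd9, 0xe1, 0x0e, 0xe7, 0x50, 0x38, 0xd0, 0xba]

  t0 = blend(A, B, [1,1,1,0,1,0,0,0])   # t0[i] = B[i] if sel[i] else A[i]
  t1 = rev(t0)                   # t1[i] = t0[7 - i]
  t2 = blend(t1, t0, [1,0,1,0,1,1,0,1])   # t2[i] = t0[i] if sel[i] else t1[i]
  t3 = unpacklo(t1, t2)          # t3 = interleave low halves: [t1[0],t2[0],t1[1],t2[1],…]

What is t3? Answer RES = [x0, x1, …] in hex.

→ t0 |d9|e1|0e|8d|50|4b|8d|19|
→ t1 |19|8d|4b|50|8d|0e|e1|d9|
→ t2 |d9|8d|0e|50|50|4b|e1|19|
→ t3 |19|d9|8d|8d|4b|0e|50|50|

RES = [0x19, 0xd9, 0x8d, 0x8d, 0x4b, 0x0e, 0x50, 0x50]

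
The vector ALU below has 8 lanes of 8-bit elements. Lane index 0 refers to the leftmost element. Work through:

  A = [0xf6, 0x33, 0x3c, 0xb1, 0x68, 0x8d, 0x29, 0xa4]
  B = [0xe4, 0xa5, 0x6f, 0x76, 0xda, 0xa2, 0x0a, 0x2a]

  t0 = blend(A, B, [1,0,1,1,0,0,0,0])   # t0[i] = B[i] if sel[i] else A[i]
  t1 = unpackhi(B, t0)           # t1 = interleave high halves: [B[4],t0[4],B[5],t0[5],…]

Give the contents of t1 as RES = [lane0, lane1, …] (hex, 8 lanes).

RES = [0xda, 0x68, 0xa2, 0x8d, 0x0a, 0x29, 0x2a, 0xa4]

→ t0 |e4|33|6f|76|68|8d|29|a4|
→ t1 |da|68|a2|8d|0a|29|2a|a4|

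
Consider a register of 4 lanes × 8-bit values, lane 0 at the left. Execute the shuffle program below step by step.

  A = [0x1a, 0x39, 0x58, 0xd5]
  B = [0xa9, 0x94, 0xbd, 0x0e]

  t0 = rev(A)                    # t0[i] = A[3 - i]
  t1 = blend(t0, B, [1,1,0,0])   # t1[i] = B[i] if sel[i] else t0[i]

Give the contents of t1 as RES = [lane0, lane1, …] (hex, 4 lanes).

  t0: d5 58 39 1a
  t1: a9 94 39 1a

RES = [0xa9, 0x94, 0x39, 0x1a]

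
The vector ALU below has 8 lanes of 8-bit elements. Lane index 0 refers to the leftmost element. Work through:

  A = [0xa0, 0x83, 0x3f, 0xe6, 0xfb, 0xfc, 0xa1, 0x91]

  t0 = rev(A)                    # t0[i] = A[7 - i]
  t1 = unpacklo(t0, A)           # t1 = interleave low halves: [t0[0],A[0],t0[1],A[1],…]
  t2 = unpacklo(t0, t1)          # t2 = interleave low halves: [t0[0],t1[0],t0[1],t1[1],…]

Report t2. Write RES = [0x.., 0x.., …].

  t0: 91 a1 fc fb e6 3f 83 a0
  t1: 91 a0 a1 83 fc 3f fb e6
  t2: 91 91 a1 a0 fc a1 fb 83

RES = [ 0x91  0x91  0xa1  0xa0  0xfc  0xa1  0xfb  0x83 ]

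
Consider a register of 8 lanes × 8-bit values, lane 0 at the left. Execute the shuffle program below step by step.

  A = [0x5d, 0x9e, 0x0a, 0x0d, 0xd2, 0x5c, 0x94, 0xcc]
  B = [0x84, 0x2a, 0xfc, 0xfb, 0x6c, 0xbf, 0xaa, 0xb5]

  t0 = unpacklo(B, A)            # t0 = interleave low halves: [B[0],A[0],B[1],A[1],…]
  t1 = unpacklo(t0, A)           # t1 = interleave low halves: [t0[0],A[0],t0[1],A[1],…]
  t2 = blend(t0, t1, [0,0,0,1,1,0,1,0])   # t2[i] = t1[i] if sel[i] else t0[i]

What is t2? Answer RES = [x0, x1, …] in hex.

RES = [ 0x84  0x5d  0x2a  0x9e  0x2a  0x0a  0x9e  0x0d ]

  t0: 84 5d 2a 9e fc 0a fb 0d
  t1: 84 5d 5d 9e 2a 0a 9e 0d
  t2: 84 5d 2a 9e 2a 0a 9e 0d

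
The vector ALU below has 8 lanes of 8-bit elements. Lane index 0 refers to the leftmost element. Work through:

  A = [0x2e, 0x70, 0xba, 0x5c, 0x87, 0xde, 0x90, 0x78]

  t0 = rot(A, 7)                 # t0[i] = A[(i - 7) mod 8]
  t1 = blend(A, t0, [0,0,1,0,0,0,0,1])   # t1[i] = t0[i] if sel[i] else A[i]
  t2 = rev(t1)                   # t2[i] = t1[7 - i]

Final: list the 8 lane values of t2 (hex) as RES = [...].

RES = [ 0x2e  0x90  0xde  0x87  0x5c  0x5c  0x70  0x2e ]

→ t0 |70|ba|5c|87|de|90|78|2e|
→ t1 |2e|70|5c|5c|87|de|90|2e|
→ t2 |2e|90|de|87|5c|5c|70|2e|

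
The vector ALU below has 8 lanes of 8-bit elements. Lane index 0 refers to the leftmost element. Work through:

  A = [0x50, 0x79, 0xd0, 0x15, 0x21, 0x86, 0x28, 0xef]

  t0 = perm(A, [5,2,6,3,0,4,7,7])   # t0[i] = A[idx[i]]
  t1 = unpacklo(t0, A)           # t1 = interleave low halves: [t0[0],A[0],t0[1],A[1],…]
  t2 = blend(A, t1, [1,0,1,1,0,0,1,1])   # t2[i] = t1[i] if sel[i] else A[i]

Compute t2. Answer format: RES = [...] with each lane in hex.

→ t0 |86|d0|28|15|50|21|ef|ef|
→ t1 |86|50|d0|79|28|d0|15|15|
→ t2 |86|79|d0|79|21|86|15|15|

RES = [ 0x86  0x79  0xd0  0x79  0x21  0x86  0x15  0x15 ]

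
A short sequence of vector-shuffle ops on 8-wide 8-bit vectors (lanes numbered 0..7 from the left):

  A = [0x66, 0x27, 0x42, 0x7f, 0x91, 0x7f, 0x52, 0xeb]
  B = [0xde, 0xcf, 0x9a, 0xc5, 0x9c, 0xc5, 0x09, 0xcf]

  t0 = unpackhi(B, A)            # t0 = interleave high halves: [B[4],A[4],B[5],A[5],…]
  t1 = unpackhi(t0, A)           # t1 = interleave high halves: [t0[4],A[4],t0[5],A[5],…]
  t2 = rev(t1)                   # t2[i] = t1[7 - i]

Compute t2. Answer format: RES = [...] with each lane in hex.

t0 = [0x9c, 0x91, 0xc5, 0x7f, 0x09, 0x52, 0xcf, 0xeb]
t1 = [0x09, 0x91, 0x52, 0x7f, 0xcf, 0x52, 0xeb, 0xeb]
t2 = [0xeb, 0xeb, 0x52, 0xcf, 0x7f, 0x52, 0x91, 0x09]

RES = [0xeb, 0xeb, 0x52, 0xcf, 0x7f, 0x52, 0x91, 0x09]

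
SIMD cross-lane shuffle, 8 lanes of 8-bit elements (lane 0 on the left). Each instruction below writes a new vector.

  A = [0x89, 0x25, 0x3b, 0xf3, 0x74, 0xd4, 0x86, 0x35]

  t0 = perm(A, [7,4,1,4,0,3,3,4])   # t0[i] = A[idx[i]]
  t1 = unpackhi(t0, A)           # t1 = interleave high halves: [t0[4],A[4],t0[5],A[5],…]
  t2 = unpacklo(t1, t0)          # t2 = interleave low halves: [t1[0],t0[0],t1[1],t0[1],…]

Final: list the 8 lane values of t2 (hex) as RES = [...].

RES = [0x89, 0x35, 0x74, 0x74, 0xf3, 0x25, 0xd4, 0x74]

  t0: 35 74 25 74 89 f3 f3 74
  t1: 89 74 f3 d4 f3 86 74 35
  t2: 89 35 74 74 f3 25 d4 74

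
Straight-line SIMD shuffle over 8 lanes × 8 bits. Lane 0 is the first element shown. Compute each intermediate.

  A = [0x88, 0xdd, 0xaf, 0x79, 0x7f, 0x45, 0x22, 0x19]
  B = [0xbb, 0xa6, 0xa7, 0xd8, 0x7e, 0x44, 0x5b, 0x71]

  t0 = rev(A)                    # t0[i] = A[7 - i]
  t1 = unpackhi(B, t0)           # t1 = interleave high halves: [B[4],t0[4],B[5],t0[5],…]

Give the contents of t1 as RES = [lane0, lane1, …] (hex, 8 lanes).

RES = [0x7e, 0x79, 0x44, 0xaf, 0x5b, 0xdd, 0x71, 0x88]

→ t0 |19|22|45|7f|79|af|dd|88|
→ t1 |7e|79|44|af|5b|dd|71|88|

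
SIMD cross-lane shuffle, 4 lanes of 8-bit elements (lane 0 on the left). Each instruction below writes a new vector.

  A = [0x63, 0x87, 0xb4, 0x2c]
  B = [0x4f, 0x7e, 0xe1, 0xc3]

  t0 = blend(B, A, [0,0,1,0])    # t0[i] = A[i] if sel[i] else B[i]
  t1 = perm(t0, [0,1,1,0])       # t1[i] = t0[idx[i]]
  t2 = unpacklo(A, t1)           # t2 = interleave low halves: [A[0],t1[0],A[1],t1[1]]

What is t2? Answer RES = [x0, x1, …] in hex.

→ t0 |4f|7e|b4|c3|
→ t1 |4f|7e|7e|4f|
→ t2 |63|4f|87|7e|

RES = [ 0x63  0x4f  0x87  0x7e ]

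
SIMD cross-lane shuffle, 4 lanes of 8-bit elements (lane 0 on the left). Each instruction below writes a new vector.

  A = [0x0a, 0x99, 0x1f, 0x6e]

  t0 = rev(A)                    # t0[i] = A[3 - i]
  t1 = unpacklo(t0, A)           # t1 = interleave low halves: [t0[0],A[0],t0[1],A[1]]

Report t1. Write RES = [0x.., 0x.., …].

→ t0 |6e|1f|99|0a|
→ t1 |6e|0a|1f|99|

RES = [0x6e, 0x0a, 0x1f, 0x99]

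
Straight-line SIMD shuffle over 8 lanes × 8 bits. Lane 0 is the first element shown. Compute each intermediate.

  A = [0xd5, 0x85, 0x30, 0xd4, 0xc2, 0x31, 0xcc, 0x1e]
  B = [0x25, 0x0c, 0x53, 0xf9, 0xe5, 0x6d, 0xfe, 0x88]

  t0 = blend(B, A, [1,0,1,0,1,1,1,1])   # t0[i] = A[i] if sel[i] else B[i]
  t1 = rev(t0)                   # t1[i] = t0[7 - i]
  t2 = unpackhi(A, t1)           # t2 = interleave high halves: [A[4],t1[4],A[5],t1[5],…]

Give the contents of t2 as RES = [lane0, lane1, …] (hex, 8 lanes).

RES = [0xc2, 0xf9, 0x31, 0x30, 0xcc, 0x0c, 0x1e, 0xd5]

→ t0 |d5|0c|30|f9|c2|31|cc|1e|
→ t1 |1e|cc|31|c2|f9|30|0c|d5|
→ t2 |c2|f9|31|30|cc|0c|1e|d5|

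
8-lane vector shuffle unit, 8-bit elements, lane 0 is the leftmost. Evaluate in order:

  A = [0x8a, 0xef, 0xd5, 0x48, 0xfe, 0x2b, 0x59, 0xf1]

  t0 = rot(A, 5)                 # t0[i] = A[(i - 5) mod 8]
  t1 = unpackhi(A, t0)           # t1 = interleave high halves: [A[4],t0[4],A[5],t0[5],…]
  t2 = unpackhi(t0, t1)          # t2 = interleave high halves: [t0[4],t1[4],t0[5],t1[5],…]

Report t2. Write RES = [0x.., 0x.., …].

RES = [0xf1, 0x59, 0x8a, 0xef, 0xef, 0xf1, 0xd5, 0xd5]

→ t0 |48|fe|2b|59|f1|8a|ef|d5|
→ t1 |fe|f1|2b|8a|59|ef|f1|d5|
→ t2 |f1|59|8a|ef|ef|f1|d5|d5|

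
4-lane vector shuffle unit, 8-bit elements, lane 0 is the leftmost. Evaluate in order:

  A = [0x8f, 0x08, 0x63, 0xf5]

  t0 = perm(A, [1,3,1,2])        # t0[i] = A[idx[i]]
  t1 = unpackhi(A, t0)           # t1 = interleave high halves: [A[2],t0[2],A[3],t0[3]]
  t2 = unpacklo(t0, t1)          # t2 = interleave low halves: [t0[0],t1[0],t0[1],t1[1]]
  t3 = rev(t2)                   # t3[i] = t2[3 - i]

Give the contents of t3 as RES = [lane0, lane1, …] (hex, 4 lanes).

RES = [ 0x08  0xf5  0x63  0x08 ]

t0 = [0x08, 0xf5, 0x08, 0x63]
t1 = [0x63, 0x08, 0xf5, 0x63]
t2 = [0x08, 0x63, 0xf5, 0x08]
t3 = [0x08, 0xf5, 0x63, 0x08]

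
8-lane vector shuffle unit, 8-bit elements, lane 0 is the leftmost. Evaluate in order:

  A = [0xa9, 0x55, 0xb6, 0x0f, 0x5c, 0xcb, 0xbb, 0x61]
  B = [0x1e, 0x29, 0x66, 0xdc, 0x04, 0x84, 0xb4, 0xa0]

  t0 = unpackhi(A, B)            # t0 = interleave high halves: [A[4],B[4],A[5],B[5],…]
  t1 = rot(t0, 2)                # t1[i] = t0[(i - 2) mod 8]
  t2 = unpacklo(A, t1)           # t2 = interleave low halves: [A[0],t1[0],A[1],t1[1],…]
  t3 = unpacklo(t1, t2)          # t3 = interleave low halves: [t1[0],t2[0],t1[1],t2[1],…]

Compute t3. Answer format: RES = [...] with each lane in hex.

RES = [ 0x61  0xa9  0xa0  0x61  0x5c  0x55  0x04  0xa0 ]

→ t0 |5c|04|cb|84|bb|b4|61|a0|
→ t1 |61|a0|5c|04|cb|84|bb|b4|
→ t2 |a9|61|55|a0|b6|5c|0f|04|
→ t3 |61|a9|a0|61|5c|55|04|a0|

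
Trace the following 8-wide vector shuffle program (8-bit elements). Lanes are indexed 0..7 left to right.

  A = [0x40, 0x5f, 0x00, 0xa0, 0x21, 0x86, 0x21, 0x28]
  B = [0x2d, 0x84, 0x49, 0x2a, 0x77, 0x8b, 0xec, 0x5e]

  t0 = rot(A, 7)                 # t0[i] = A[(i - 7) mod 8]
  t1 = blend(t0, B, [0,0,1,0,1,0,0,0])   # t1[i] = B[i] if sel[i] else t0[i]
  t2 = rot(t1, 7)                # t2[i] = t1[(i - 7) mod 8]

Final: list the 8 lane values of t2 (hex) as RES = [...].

RES = [ 0x00  0x49  0x21  0x77  0x21  0x28  0x40  0x5f ]

t0 = [0x5f, 0x00, 0xa0, 0x21, 0x86, 0x21, 0x28, 0x40]
t1 = [0x5f, 0x00, 0x49, 0x21, 0x77, 0x21, 0x28, 0x40]
t2 = [0x00, 0x49, 0x21, 0x77, 0x21, 0x28, 0x40, 0x5f]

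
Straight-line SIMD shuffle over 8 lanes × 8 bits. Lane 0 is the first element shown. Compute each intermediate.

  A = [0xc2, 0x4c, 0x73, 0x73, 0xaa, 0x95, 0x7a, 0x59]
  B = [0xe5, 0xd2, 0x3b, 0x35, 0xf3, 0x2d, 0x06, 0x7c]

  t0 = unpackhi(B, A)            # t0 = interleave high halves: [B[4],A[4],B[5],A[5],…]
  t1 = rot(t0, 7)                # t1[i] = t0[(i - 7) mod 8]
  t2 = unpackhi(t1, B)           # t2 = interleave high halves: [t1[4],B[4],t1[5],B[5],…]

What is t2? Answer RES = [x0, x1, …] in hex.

t0 = [0xf3, 0xaa, 0x2d, 0x95, 0x06, 0x7a, 0x7c, 0x59]
t1 = [0xaa, 0x2d, 0x95, 0x06, 0x7a, 0x7c, 0x59, 0xf3]
t2 = [0x7a, 0xf3, 0x7c, 0x2d, 0x59, 0x06, 0xf3, 0x7c]

RES = [ 0x7a  0xf3  0x7c  0x2d  0x59  0x06  0xf3  0x7c ]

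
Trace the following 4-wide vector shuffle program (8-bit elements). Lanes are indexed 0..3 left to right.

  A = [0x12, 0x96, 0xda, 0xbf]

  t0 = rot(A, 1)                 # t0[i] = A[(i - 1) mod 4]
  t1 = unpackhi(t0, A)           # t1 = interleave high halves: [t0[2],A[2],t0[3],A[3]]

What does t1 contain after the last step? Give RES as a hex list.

t0 = [0xbf, 0x12, 0x96, 0xda]
t1 = [0x96, 0xda, 0xda, 0xbf]

RES = [0x96, 0xda, 0xda, 0xbf]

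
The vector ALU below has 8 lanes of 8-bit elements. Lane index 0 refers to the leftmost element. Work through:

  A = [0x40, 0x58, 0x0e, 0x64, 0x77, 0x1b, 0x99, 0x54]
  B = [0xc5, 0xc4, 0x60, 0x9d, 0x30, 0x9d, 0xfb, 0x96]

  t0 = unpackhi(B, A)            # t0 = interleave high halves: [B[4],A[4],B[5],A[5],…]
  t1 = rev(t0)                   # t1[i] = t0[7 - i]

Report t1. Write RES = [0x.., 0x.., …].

RES = [0x54, 0x96, 0x99, 0xfb, 0x1b, 0x9d, 0x77, 0x30]

t0 = [0x30, 0x77, 0x9d, 0x1b, 0xfb, 0x99, 0x96, 0x54]
t1 = [0x54, 0x96, 0x99, 0xfb, 0x1b, 0x9d, 0x77, 0x30]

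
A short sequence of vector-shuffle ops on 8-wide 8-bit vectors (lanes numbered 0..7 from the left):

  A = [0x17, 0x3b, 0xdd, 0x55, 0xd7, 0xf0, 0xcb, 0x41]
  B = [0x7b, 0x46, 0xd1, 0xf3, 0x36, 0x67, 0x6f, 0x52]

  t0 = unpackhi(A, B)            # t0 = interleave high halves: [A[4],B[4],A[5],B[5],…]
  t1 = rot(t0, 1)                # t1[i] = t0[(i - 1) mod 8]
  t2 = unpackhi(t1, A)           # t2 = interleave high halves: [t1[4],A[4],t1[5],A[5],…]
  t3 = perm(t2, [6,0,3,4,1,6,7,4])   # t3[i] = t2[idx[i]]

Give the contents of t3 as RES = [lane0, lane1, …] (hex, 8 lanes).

t0 = [0xd7, 0x36, 0xf0, 0x67, 0xcb, 0x6f, 0x41, 0x52]
t1 = [0x52, 0xd7, 0x36, 0xf0, 0x67, 0xcb, 0x6f, 0x41]
t2 = [0x67, 0xd7, 0xcb, 0xf0, 0x6f, 0xcb, 0x41, 0x41]
t3 = [0x41, 0x67, 0xf0, 0x6f, 0xd7, 0x41, 0x41, 0x6f]

RES = [0x41, 0x67, 0xf0, 0x6f, 0xd7, 0x41, 0x41, 0x6f]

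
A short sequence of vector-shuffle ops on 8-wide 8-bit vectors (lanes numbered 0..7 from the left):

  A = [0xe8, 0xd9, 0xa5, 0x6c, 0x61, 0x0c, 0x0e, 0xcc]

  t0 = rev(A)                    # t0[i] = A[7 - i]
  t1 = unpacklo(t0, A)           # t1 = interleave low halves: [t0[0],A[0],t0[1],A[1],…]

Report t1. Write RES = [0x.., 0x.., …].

t0 = [0xcc, 0x0e, 0x0c, 0x61, 0x6c, 0xa5, 0xd9, 0xe8]
t1 = [0xcc, 0xe8, 0x0e, 0xd9, 0x0c, 0xa5, 0x61, 0x6c]

RES = [ 0xcc  0xe8  0x0e  0xd9  0x0c  0xa5  0x61  0x6c ]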